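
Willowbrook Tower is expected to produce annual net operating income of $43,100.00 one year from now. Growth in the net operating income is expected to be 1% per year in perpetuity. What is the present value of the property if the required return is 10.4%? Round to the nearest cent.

Growing perpetuity: P = D₁ / (r − g) = $43,100.0000 / (0.104 − 0.01) = $458,510.64

$458510.64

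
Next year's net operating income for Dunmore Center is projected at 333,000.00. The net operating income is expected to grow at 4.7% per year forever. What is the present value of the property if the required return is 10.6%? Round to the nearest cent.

5644067.80

Growing perpetuity: P = D₁ / (r − g) = 333,000.0000 / (0.106 − 0.047) = 5,644,067.80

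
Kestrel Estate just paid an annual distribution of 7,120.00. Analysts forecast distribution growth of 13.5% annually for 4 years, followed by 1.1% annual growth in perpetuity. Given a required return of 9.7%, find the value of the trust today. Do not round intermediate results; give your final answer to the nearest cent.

126948.97

D_1 = 8081.20000
D_2 = 9172.16200
D_3 = 10410.40387
D_4 = 11815.80839
Terminal value at year 4: TV = D_4×(1+g_2)/(r−g_2) = 11945.78228/0.086 = 138904.44517
P_0 = D_1/(1+r)^1 + D_2/(1+r)^2 + D_3/(1+r)^3 + D_4/(1+r)^4 + TV/(1+r)^4
    = 7366.63628 + 7621.81602 + 7885.83518 + 8158.99993 + 95915.68523 = 126948.97265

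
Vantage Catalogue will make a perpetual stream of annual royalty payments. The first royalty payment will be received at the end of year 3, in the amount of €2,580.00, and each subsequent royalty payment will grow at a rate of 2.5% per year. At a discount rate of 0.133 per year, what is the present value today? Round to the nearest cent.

€18609.56

Value at end of year 2: C₁ / (r − g) = €2,580.00 / (0.133 − 0.025) = €23,888.8889
Discount to today: PV = €23,888.8889 / (1 + 0.133)^2 = €23,888.8889 / 1.283689 = €18,609.56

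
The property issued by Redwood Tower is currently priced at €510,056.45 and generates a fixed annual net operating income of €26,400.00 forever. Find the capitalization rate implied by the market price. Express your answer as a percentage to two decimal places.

P = C/r ⇒ r = C/P = €26,400.00/€510,056.45 = 0.051759

5.18%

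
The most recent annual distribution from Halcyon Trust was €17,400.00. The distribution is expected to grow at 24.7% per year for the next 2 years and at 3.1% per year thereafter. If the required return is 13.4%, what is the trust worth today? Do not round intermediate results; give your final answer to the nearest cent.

€250783.63

D_1 = 21697.80000
D_2 = 27057.15660
Terminal value at year 2: TV = D_2×(1+g_2)/(r−g_2) = 27895.92845/0.103 = 270834.25684
P_0 = D_1/(1+r)^1 + D_2/(1+r)^2 + TV/(1+r)^2
    = 19133.86243 + 21040.49952 + 210609.27189 = 250783.63384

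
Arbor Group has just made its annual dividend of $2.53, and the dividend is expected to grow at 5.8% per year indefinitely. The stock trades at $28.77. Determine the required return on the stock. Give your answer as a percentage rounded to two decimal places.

15.10%

D₁ = $2.53 × 1.058 = $2.6767
P = D₁/(r − g) ⇒ r = D₁/P + g = $2.6767/$28.77 + 0.058 = 0.093039 + 0.058 = 0.151039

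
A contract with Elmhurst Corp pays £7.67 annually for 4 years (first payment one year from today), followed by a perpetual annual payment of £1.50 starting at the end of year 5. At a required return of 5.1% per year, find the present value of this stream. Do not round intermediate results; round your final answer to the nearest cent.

£51.24

PV of 4-year annuity: £7.67 × [1 − (1+0.051)^−4] / 0.051 = 27.13438
Perpetuity value at year 4: £1.50 / 0.051 = 29.41176
PV of perpetuity: 29.41176 / (1+0.051)^4 = 24.10517
Total PV = 27.13438 + 24.10517 = 51.23955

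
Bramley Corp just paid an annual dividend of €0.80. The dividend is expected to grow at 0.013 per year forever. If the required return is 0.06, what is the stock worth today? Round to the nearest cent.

€17.24

D₁ = D₀ × (1 + g) = €0.80 × 1.013 = €0.8104
Growing perpetuity: P = D₁ / (r − g) = €0.8104 / (0.06 − 0.013) = €17.24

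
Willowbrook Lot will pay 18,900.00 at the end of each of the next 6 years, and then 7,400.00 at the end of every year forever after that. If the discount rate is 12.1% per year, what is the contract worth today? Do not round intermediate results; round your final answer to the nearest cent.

108304.60

PV of 6-year annuity: 18,900.00 × [1 − (1+0.121)^−6] / 0.121 = 77486.01893
Perpetuity value at year 6: 7,400.00 / 0.121 = 61157.02479
PV of perpetuity: 61157.02479 / (1+0.121)^6 = 30818.58352
Total PV = 77486.01893 + 30818.58352 = 108304.60245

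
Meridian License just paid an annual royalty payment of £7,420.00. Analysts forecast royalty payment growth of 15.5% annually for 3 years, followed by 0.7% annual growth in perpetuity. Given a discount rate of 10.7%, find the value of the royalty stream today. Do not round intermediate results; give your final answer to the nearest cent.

£109113.35

D_1 = 8570.10000
D_2 = 9898.46550
D_3 = 11432.72765
Terminal value at year 3: TV = D_3×(1+g_2)/(r−g_2) = 11512.75675/0.1 = 115127.56746
P_0 = D_1/(1+r)^1 + D_2/(1+r)^2 + D_3/(1+r)^3 + TV/(1+r)^3
    = 7741.73442 + 8077.41938 + 8427.65979 + 84866.53404 = 109113.34762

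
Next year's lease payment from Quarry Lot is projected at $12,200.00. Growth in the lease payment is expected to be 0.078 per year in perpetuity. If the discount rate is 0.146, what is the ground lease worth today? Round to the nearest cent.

Growing perpetuity: P = D₁ / (r − g) = $12,200.0000 / (0.146 − 0.078) = $179,411.76

$179411.76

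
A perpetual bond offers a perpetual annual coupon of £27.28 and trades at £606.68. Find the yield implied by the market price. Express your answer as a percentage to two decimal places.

P = C/r ⇒ r = C/P = £27.28/£606.68 = 0.044966

4.50%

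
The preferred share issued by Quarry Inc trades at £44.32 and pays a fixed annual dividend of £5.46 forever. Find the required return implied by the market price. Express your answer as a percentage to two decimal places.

P = C/r ⇒ r = C/P = £5.46/£44.32 = 0.123195

12.32%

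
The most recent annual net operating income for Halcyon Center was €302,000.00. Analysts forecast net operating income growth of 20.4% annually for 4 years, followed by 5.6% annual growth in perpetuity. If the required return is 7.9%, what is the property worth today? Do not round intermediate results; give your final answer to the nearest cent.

€23097068.02

D_1 = 363608.00000
D_2 = 437784.03200
D_3 = 527091.97453
D_4 = 634618.73733
Terminal value at year 4: TV = D_4×(1+g_2)/(r−g_2) = 670157.38662/0.023 = 29137277.67923
P_0 = D_1/(1+r)^1 + D_2/(1+r)^2 + D_3/(1+r)^3 + D_4/(1+r)^4 + TV/(1+r)^4
    = 336986.09824 + 376025.26625 + 419587.04408 + 468195.36707 + 21496274.24469 = 23097068.02033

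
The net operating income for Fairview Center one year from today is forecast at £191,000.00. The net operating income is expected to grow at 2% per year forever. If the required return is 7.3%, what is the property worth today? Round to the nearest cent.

£3603773.58

Growing perpetuity: P = D₁ / (r − g) = £191,000.0000 / (0.073 − 0.02) = £3,603,773.58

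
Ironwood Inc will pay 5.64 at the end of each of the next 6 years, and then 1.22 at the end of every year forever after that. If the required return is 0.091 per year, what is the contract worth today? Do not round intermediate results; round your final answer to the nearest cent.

PV of 6-year annuity: 5.64 × [1 − (1+0.091)^−6] / 0.091 = 25.22533
Perpetuity value at year 6: 1.22 / 0.091 = 13.40659
PV of perpetuity: 13.40659 / (1+0.091)^6 = 7.95005
Total PV = 25.22533 + 7.95005 = 33.17538

33.18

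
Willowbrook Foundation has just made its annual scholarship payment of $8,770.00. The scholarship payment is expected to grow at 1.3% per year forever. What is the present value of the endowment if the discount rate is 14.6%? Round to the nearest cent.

$66797.07

D₁ = D₀ × (1 + g) = $8,770.00 × 1.013 = $8,884.0100
Growing perpetuity: P = D₁ / (r − g) = $8,884.0100 / (0.146 − 0.013) = $66,797.07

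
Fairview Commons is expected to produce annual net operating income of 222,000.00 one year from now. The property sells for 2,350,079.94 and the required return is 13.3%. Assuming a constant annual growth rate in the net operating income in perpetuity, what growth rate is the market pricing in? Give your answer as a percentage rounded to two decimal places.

P = D₁/(r−g) ⇒ g = r − D₁/P = 0.133 − 222,000.00/2,350,079.94 = 0.038535

3.85%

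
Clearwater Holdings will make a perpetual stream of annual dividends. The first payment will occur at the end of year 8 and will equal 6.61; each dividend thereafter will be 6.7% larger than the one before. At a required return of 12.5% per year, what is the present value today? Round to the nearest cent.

49.97

Value at end of year 7: C₁ / (r − g) = 6.61 / (0.125 − 0.067) = 113.9655
Discount to today: PV = 113.9655 / (1 + 0.125)^7 = 113.9655 / 2.280697 = 49.97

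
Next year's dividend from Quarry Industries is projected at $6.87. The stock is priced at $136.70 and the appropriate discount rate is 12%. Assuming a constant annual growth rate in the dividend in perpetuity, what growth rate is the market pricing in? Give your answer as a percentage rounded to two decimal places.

P = D₁/(r−g) ⇒ g = r − D₁/P = 0.12 − $6.87/$136.70 = 0.069744

6.97%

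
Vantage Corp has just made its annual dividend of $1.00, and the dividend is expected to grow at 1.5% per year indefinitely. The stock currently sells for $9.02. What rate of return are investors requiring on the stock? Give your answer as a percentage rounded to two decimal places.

12.75%

D₁ = $1.00 × 1.015 = $1.0150
P = D₁/(r − g) ⇒ r = D₁/P + g = $1.0150/$9.02 + 0.015 = 0.112528 + 0.015 = 0.127528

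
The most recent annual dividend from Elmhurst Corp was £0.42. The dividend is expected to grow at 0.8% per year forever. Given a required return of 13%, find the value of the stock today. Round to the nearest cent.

£3.47

D₁ = D₀ × (1 + g) = £0.42 × 1.008 = £0.4234
Growing perpetuity: P = D₁ / (r − g) = £0.4234 / (0.13 − 0.008) = £3.47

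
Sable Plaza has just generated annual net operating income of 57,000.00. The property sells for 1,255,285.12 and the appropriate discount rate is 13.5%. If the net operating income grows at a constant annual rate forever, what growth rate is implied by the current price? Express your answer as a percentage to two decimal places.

8.57%

P = D₀(1+g)/(r−g) ⇒ P(r−g) = D₀(1+g) ⇒ g(P+D₀) = P·r − D₀
g = (P·r − D₀)/(P + D₀) = (1,255,285.12×0.135 − 57,000.00) / (1,255,285.12 + 57,000.00) = 0.085701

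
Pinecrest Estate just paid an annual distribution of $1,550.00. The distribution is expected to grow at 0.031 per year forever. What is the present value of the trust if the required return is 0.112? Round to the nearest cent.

D₁ = D₀ × (1 + g) = $1,550.00 × 1.031 = $1,598.0500
Growing perpetuity: P = D₁ / (r − g) = $1,598.0500 / (0.112 − 0.031) = $19,729.01

$19729.01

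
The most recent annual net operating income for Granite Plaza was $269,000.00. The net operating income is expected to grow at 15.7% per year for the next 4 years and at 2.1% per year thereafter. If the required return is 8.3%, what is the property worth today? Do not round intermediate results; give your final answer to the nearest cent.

$7043198.60

D_1 = 311233.00000
D_2 = 360096.58100
D_3 = 416631.74422
D_4 = 482042.92806
Terminal value at year 4: TV = D_4×(1+g_2)/(r−g_2) = 492165.82955/0.062 = 7938158.54110
P_0 = D_1/(1+r)^1 + D_2/(1+r)^2 + D_3/(1+r)^3 + D_4/(1+r)^4 + TV/(1+r)^4
    = 287380.42475 + 307016.76032 + 327994.82151 + 350406.28669 + 5770400.30181 = 7043198.59508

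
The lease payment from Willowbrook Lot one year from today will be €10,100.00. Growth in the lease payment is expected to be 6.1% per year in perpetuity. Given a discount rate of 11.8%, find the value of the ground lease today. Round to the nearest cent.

€177192.98

Growing perpetuity: P = D₁ / (r − g) = €10,100.0000 / (0.118 − 0.061) = €177,192.98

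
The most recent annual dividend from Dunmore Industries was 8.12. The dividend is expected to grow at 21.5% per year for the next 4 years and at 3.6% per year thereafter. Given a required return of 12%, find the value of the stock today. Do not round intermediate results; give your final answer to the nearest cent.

D_1 = 9.86580
D_2 = 11.98695
D_3 = 14.56414
D_4 = 17.69543
Terminal value at year 4: TV = D_4×(1+g_2)/(r−g_2) = 18.33247/0.084 = 218.24365
P_0 = D_1/(1+r)^1 + D_2/(1+r)^2 + D_3/(1+r)^3 + D_4/(1+r)^4 + TV/(1+r)^4
    = 8.80875 + 9.55592 + 10.36647 + 11.24577 + 138.69778 = 178.67469

178.67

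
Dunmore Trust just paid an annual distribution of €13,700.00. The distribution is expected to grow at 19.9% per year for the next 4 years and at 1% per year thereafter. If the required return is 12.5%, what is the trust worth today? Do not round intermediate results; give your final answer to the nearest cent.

€219666.61

D_1 = 16426.30000
D_2 = 19695.13370
D_3 = 23614.46531
D_4 = 28313.74390
Terminal value at year 4: TV = D_4×(1+g_2)/(r−g_2) = 28596.88134/0.115 = 248668.53340
P_0 = D_1/(1+r)^1 + D_2/(1+r)^2 + D_3/(1+r)^3 + D_4/(1+r)^4 + TV/(1+r)^4
    = 14601.15556 + 15561.58712 + 16585.19374 + 17676.13093 + 155242.54120 = 219666.60855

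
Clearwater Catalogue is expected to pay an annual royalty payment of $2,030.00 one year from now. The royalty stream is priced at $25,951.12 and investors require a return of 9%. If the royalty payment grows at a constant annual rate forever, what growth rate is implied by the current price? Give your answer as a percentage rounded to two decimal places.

1.18%

P = D₁/(r−g) ⇒ g = r − D₁/P = 0.09 − $2,030.00/$25,951.12 = 0.011776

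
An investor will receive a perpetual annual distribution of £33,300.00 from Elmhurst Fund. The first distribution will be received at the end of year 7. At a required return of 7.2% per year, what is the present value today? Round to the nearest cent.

Value at end of year 6: C / r = £33,300.00 / 0.072 = £462,500.0000
Discount to today: PV = £462,500.0000 / (1 + 0.072)^6 = £462,500.0000 / 1.517640 = £304,749.52

£304749.52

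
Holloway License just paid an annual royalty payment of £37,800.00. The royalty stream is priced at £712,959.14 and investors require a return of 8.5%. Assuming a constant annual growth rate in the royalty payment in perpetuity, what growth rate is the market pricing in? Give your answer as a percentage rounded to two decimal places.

P = D₀(1+g)/(r−g) ⇒ P(r−g) = D₀(1+g) ⇒ g(P+D₀) = P·r − D₀
g = (P·r − D₀)/(P + D₀) = (£712,959.14×0.085 − £37,800.00) / (£712,959.14 + £37,800.00) = 0.030371

3.04%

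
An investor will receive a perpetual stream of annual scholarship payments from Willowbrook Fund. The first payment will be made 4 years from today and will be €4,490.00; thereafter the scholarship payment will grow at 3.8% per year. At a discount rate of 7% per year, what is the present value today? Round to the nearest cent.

€114536.80

Value at end of year 3: C₁ / (r − g) = €4,490.00 / (0.07 − 0.038) = €140,312.5000
Discount to today: PV = €140,312.5000 / (1 + 0.07)^3 = €140,312.5000 / 1.225043 = €114,536.80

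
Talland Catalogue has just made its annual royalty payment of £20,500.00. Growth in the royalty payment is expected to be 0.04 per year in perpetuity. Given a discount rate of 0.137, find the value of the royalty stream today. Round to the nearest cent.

£219793.81

D₁ = D₀ × (1 + g) = £20,500.00 × 1.04 = £21,320.0000
Growing perpetuity: P = D₁ / (r − g) = £21,320.0000 / (0.137 − 0.04) = £219,793.81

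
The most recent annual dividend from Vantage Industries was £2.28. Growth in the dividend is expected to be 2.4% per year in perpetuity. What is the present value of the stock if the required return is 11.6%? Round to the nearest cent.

£25.38

D₁ = D₀ × (1 + g) = £2.28 × 1.024 = £2.3347
Growing perpetuity: P = D₁ / (r − g) = £2.3347 / (0.116 − 0.024) = £25.38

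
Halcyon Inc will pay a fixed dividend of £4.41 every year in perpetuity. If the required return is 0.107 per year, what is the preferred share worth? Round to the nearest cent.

Level perpetuity: PV = C / r = £4.41 / 0.107 = £41.21

£41.21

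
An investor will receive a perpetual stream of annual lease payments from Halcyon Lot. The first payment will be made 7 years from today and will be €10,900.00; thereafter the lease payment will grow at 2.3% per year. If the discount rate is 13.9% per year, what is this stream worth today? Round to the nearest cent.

Value at end of year 6: C₁ / (r − g) = €10,900.00 / (0.139 − 0.023) = €93,965.5172
Discount to today: PV = €93,965.5172 / (1 + 0.139)^6 = €93,965.5172 / 2.183445 = €43,035.43

€43035.43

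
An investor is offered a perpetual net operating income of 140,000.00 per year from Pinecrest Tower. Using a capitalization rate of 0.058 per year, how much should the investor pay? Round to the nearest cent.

Level perpetuity: PV = C / r = 140,000.00 / 0.058 = 2,413,793.10

2413793.10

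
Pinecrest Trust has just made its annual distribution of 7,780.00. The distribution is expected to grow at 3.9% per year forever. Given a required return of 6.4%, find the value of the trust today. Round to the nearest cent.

D₁ = D₀ × (1 + g) = 7,780.00 × 1.039 = 8,083.4200
Growing perpetuity: P = D₁ / (r − g) = 8,083.4200 / (0.064 − 0.039) = 323,336.80

323336.80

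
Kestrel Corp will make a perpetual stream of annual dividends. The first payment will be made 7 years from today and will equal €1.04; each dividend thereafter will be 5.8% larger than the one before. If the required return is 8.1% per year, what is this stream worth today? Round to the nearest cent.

Value at end of year 6: C₁ / (r − g) = €1.04 / (0.081 − 0.058) = €45.2174
Discount to today: PV = €45.2174 / (1 + 0.081)^6 = €45.2174 / 1.595711 = €28.34

€28.34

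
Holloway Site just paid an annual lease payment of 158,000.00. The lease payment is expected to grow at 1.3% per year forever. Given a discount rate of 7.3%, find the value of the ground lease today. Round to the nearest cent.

D₁ = D₀ × (1 + g) = 158,000.00 × 1.013 = 160,054.0000
Growing perpetuity: P = D₁ / (r − g) = 160,054.0000 / (0.073 − 0.013) = 2,667,566.67

2667566.67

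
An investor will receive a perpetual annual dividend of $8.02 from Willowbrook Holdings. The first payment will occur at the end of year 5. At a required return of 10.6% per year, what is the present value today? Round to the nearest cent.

$50.56

Value at end of year 4: C / r = $8.02 / 0.106 = $75.6604
Discount to today: PV = $75.6604 / (1 + 0.106)^4 = $75.6604 / 1.496306 = $50.56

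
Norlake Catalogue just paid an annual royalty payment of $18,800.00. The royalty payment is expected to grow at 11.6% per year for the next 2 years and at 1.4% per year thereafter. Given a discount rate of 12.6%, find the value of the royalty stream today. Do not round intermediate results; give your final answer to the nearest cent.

D_1 = 20980.80000
D_2 = 23414.57280
Terminal value at year 2: TV = D_2×(1+g_2)/(r−g_2) = 23742.37682/0.112 = 211985.50731
P_0 = D_1/(1+r)^1 + D_2/(1+r)^2 + TV/(1+r)^2
    = 18633.03730 + 18467.55740 + 167197.34999 = 204297.94468

$204297.94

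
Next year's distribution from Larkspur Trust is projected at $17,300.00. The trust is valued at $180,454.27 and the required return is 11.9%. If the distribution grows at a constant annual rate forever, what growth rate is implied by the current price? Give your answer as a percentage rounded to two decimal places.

P = D₁/(r−g) ⇒ g = r − D₁/P = 0.119 − $17,300.00/$180,454.27 = 0.023131

2.31%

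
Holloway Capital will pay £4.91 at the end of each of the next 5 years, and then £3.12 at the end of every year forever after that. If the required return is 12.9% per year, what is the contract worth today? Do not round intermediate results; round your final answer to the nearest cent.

£30.50

PV of 5-year annuity: £4.91 × [1 − (1+0.129)^−5] / 0.129 = 17.31183
Perpetuity value at year 5: £3.12 / 0.129 = 24.18605
PV of perpetuity: 24.18605 / (1+0.129)^5 = 13.18546
Total PV = 17.31183 + 13.18546 = 30.49728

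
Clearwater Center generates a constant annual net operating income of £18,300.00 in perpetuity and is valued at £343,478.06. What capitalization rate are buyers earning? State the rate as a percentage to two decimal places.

5.33%

P = C/r ⇒ r = C/P = £18,300.00/£343,478.06 = 0.053279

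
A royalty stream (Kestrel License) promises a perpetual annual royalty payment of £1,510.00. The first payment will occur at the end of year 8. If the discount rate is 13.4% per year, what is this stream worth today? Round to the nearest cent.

£4672.84

Value at end of year 7: C / r = £1,510.00 / 0.134 = £11,268.6567
Discount to today: PV = £11,268.6567 / (1 + 0.134)^7 = £11,268.6567 / 2.411523 = £4,672.84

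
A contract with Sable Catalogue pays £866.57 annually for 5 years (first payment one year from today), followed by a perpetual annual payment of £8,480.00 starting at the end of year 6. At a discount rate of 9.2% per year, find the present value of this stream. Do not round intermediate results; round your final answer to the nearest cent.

£62713.36

PV of 5-year annuity: £866.57 × [1 − (1+0.092)^−5] / 0.092 = 3353.23599
Perpetuity value at year 5: £8,480.00 / 0.092 = 92173.91304
PV of perpetuity: 92173.91304 / (1+0.092)^5 = 59360.12859
Total PV = 3353.23599 + 59360.12859 = 62713.36458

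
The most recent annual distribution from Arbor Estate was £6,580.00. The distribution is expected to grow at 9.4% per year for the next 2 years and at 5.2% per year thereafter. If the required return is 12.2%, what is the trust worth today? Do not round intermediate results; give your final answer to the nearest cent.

£106685.48

D_1 = 7198.52000
D_2 = 7875.18088
Terminal value at year 2: TV = D_2×(1+g_2)/(r−g_2) = 8284.69029/0.07 = 118352.71837
P_0 = D_1/(1+r)^1 + D_2/(1+r)^2 + TV/(1+r)^2
    = 6415.79323 + 6255.68430 + 94013.99840 = 106685.47594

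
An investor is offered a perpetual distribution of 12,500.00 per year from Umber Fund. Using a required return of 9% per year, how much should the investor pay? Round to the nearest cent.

Level perpetuity: PV = C / r = 12,500.00 / 0.09 = 138,888.89

138888.89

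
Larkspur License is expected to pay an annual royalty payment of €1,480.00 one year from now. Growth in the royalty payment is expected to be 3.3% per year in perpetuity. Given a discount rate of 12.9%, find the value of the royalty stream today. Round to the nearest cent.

Growing perpetuity: P = D₁ / (r − g) = €1,480.0000 / (0.129 − 0.033) = €15,416.67

€15416.67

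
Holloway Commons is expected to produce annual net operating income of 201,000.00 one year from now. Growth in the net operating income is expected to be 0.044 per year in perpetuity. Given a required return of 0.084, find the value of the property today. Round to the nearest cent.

Growing perpetuity: P = D₁ / (r − g) = 201,000.0000 / (0.084 − 0.044) = 5,025,000.00

5025000.00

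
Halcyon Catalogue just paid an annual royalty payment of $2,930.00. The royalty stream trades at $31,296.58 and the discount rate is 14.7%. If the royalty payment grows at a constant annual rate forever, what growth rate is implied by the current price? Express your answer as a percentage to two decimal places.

4.88%

P = D₀(1+g)/(r−g) ⇒ P(r−g) = D₀(1+g) ⇒ g(P+D₀) = P·r − D₀
g = (P·r − D₀)/(P + D₀) = ($31,296.58×0.147 − $2,930.00) / ($31,296.58 + $2,930.00) = 0.048810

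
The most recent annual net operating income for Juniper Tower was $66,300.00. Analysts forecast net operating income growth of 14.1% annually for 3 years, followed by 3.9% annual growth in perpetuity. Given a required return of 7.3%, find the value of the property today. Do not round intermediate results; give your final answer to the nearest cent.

D_1 = 75648.30000
D_2 = 86314.71030
D_3 = 98485.08445
Terminal value at year 3: TV = D_3×(1+g_2)/(r−g_2) = 102326.00275/0.034 = 3009588.31606
P_0 = D_1/(1+r)^1 + D_2/(1+r)^2 + D_3/(1+r)^3 + TV/(1+r)^3
    = 70501.67754 + 74969.63101 + 79720.73530 + 2436171.88179 = 2661363.92565

$2661363.93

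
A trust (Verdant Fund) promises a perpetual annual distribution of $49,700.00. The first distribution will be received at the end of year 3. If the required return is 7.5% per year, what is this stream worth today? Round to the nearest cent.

$573427.08

Value at end of year 2: C / r = $49,700.00 / 0.075 = $662,666.6667
Discount to today: PV = $662,666.6667 / (1 + 0.075)^2 = $662,666.6667 / 1.155625 = $573,427.08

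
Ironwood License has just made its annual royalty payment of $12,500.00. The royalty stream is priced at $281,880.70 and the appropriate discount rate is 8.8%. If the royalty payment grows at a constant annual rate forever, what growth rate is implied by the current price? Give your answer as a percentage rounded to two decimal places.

P = D₀(1+g)/(r−g) ⇒ P(r−g) = D₀(1+g) ⇒ g(P+D₀) = P·r − D₀
g = (P·r − D₀)/(P + D₀) = ($281,880.70×0.088 − $12,500.00) / ($281,880.70 + $12,500.00) = 0.041801

4.18%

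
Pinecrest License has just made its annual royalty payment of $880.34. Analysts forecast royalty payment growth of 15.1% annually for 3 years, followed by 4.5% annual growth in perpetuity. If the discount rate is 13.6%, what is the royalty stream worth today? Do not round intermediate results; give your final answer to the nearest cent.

D_1 = 1013.27134
D_2 = 1166.27531
D_3 = 1342.38288
Terminal value at year 3: TV = D_3×(1+g_2)/(r−g_2) = 1402.79011/0.091 = 15415.27598
P_0 = D_1/(1+r)^1 + D_2/(1+r)^2 + D_3/(1+r)^3 + TV/(1+r)^3
    = 891.96421 + 903.74190 + 915.67512 + 10515.17029 = 13226.55151

$13226.55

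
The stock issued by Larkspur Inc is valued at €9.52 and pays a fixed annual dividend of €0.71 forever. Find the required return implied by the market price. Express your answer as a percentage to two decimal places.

7.46%

P = C/r ⇒ r = C/P = €0.71/€9.52 = 0.074580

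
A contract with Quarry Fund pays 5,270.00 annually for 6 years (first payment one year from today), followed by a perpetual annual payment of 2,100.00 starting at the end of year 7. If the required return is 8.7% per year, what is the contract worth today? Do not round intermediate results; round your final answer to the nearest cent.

PV of 6-year annuity: 5,270.00 × [1 − (1+0.087)^−6] / 0.087 = 23853.74659
Perpetuity value at year 6: 2,100.00 / 0.087 = 24137.93103
PV of perpetuity: 24137.93103 / (1+0.087)^6 = 14632.64302
Total PV = 23853.74659 + 14632.64302 = 38486.38961

38486.39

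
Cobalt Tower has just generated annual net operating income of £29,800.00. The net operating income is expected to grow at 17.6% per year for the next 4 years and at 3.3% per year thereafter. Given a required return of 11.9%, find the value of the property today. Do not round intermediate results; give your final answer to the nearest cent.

£571816.32

D_1 = 35044.80000
D_2 = 41212.68480
D_3 = 48466.11732
D_4 = 56996.15397
Terminal value at year 4: TV = D_4×(1+g_2)/(r−g_2) = 58877.02706/0.086 = 684616.59366
P_0 = D_1/(1+r)^1 + D_2/(1+r)^2 + D_3/(1+r)^3 + D_4/(1+r)^4 + TV/(1+r)^4
    = 31317.96247 + 32913.24742 + 34589.79353 + 36351.74012 + 436643.57610 = 571816.31964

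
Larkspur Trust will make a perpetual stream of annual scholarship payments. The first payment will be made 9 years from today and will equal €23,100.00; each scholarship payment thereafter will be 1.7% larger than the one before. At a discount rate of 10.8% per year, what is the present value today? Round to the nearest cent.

€111751.28

Value at end of year 8: C₁ / (r − g) = €23,100.00 / (0.108 − 0.017) = €253,846.1538
Discount to today: PV = €253,846.1538 / (1 + 0.108)^8 = €253,846.1538 / 2.271528 = €111,751.28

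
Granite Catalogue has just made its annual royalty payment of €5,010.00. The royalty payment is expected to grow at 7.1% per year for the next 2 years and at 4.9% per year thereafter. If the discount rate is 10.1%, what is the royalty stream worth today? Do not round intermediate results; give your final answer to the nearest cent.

€105248.59

D_1 = 5365.71000
D_2 = 5746.67541
Terminal value at year 2: TV = D_2×(1+g_2)/(r−g_2) = 6028.26251/0.052 = 115928.12510
P_0 = D_1/(1+r)^1 + D_2/(1+r)^2 + TV/(1+r)^2
    = 4873.48774 + 4740.69516 + 95634.40807 = 105248.59097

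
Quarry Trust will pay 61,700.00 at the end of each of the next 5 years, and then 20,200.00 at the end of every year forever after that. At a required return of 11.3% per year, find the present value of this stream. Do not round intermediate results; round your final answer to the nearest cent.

PV of 5-year annuity: 61,700.00 × [1 − (1+0.113)^−5] / 0.113 = 226326.33932
Perpetuity value at year 5: 20,200.00 / 0.113 = 178761.06195
PV of perpetuity: 178761.06195 / (1+0.113)^5 = 104663.94599
Total PV = 226326.33932 + 104663.94599 = 330990.28532

330990.29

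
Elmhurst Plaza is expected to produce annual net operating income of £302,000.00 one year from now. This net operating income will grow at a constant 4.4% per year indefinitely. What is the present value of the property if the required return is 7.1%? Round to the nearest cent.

Growing perpetuity: P = D₁ / (r − g) = £302,000.0000 / (0.071 − 0.044) = £11,185,185.19

£11185185.19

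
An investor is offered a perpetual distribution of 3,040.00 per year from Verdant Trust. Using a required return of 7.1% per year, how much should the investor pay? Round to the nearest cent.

42816.90

Level perpetuity: PV = C / r = 3,040.00 / 0.071 = 42,816.90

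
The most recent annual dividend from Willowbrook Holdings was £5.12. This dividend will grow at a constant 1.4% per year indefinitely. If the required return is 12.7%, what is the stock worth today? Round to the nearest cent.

£45.94

D₁ = D₀ × (1 + g) = £5.12 × 1.014 = £5.1917
Growing perpetuity: P = D₁ / (r − g) = £5.1917 / (0.127 − 0.014) = £45.94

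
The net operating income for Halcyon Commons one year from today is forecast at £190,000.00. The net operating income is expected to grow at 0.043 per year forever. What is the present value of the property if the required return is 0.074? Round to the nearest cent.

Growing perpetuity: P = D₁ / (r − g) = £190,000.0000 / (0.074 − 0.043) = £6,129,032.26

£6129032.26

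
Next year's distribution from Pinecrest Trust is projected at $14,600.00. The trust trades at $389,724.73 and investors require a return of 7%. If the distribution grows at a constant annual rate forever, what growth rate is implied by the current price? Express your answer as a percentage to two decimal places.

P = D₁/(r−g) ⇒ g = r − D₁/P = 0.07 − $14,600.00/$389,724.73 = 0.032538

3.25%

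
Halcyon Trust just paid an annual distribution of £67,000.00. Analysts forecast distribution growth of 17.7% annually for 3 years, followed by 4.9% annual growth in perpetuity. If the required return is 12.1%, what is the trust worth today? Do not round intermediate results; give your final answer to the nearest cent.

£1351634.09

D_1 = 78859.00000
D_2 = 92817.04300
D_3 = 109245.65961
Terminal value at year 3: TV = D_3×(1+g_2)/(r−g_2) = 114598.69693/0.072 = 1591648.56850
P_0 = D_1/(1+r)^1 + D_2/(1+r)^2 + D_3/(1+r)^3 + TV/(1+r)^3
    = 70347.01160 + 73861.22449 + 77550.99128 + 1129874.85901 = 1351634.08637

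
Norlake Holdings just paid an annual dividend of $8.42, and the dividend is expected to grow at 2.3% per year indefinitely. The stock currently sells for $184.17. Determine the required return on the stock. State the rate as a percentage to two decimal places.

6.98%

D₁ = $8.42 × 1.023 = $8.6137
P = D₁/(r − g) ⇒ r = D₁/P + g = $8.6137/$184.17 + 0.023 = 0.046770 + 0.023 = 0.069770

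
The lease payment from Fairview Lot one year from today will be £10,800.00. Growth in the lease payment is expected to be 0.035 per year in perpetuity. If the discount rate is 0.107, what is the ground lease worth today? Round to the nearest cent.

£150000.00

Growing perpetuity: P = D₁ / (r − g) = £10,800.0000 / (0.107 − 0.035) = £150,000.00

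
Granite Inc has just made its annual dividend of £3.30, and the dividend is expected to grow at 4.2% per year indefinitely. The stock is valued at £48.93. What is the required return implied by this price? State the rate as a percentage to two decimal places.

11.23%

D₁ = £3.30 × 1.042 = £3.4386
P = D₁/(r − g) ⇒ r = D₁/P + g = £3.4386/£48.93 + 0.042 = 0.070276 + 0.042 = 0.112276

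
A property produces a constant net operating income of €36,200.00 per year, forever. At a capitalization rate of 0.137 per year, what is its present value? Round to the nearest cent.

€264233.58

Level perpetuity: PV = C / r = €36,200.00 / 0.137 = €264,233.58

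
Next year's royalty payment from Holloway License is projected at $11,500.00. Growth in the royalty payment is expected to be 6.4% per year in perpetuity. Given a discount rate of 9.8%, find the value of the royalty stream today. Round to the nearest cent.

Growing perpetuity: P = D₁ / (r − g) = $11,500.0000 / (0.098 − 0.064) = $338,235.29

$338235.29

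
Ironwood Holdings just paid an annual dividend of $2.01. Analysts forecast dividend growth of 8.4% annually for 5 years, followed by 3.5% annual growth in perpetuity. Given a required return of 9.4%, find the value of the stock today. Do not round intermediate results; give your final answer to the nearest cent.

D_1 = 2.17884
D_2 = 2.36186
D_3 = 2.56026
D_4 = 2.77532
D_5 = 3.00845
Terminal value at year 5: TV = D_5×(1+g_2)/(r−g_2) = 3.11374/0.059 = 52.77531
P_0 = D_1/(1+r)^1 + D_2/(1+r)^2 + D_3/(1+r)^3 + D_4/(1+r)^4 + D_5/(1+r)^5 + TV/(1+r)^5
    = 1.99163 + 1.97342 + 1.95538 + 1.93751 + 1.91980 + 33.67784 = 43.45558

$43.46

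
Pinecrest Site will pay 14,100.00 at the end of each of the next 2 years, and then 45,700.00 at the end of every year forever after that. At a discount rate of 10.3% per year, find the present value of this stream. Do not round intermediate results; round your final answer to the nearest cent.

389066.35

PV of 2-year annuity: 14,100.00 × [1 − (1+0.103)^−2] / 0.103 = 24372.90863
Perpetuity value at year 2: 45,700.00 / 0.103 = 443689.32039
PV of perpetuity: 443689.32039 / (1+0.103)^2 = 364693.43921
Total PV = 24372.90863 + 364693.43921 = 389066.34785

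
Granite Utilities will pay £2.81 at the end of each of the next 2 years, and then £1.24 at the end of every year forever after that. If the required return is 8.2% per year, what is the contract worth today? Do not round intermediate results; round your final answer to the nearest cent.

£17.91

PV of 2-year annuity: £2.81 × [1 − (1+0.082)^−2] / 0.082 = 4.99727
Perpetuity value at year 2: £1.24 / 0.082 = 15.12195
PV of perpetuity: 15.12195 / (1+0.082)^2 = 12.91675
Total PV = 4.99727 + 12.91675 = 17.91402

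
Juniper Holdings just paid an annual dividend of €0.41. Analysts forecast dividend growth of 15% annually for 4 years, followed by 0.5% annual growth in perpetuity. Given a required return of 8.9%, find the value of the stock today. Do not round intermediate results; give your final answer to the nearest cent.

€7.98

D_1 = 0.47150
D_2 = 0.54222
D_3 = 0.62356
D_4 = 0.71709
Terminal value at year 4: TV = D_4×(1+g_2)/(r−g_2) = 0.72068/0.084 = 8.57950
P_0 = D_1/(1+r)^1 + D_2/(1+r)^2 + D_3/(1+r)^3 + D_4/(1+r)^4 + TV/(1+r)^4
    = 0.43297 + 0.45722 + 0.48283 + 0.50987 + 6.10029 = 7.98318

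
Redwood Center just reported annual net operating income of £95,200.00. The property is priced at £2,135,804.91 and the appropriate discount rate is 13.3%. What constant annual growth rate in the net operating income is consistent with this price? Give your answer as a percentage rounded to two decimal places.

8.47%

P = D₀(1+g)/(r−g) ⇒ P(r−g) = D₀(1+g) ⇒ g(P+D₀) = P·r − D₀
g = (P·r − D₀)/(P + D₀) = (£2,135,804.91×0.133 − £95,200.00) / (£2,135,804.91 + £95,200.00) = 0.084653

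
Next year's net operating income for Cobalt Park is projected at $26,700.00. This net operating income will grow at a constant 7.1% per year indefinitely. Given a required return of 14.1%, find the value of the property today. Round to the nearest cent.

$381428.57

Growing perpetuity: P = D₁ / (r − g) = $26,700.0000 / (0.141 − 0.071) = $381,428.57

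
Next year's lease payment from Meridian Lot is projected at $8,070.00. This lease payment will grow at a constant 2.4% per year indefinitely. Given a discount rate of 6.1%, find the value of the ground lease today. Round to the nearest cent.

$218108.11

Growing perpetuity: P = D₁ / (r − g) = $8,070.0000 / (0.061 − 0.024) = $218,108.11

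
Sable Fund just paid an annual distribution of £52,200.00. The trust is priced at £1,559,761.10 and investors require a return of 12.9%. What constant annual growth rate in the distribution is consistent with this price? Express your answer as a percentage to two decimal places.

P = D₀(1+g)/(r−g) ⇒ P(r−g) = D₀(1+g) ⇒ g(P+D₀) = P·r − D₀
g = (P·r − D₀)/(P + D₀) = (£1,559,761.10×0.129 − £52,200.00) / (£1,559,761.10 + £52,200.00) = 0.092440

9.24%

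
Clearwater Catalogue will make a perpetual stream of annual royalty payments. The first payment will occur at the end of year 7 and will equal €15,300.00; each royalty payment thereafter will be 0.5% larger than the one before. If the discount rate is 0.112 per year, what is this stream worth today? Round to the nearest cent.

€75627.36

Value at end of year 6: C₁ / (r − g) = €15,300.00 / (0.112 − 0.005) = €142,990.6542
Discount to today: PV = €142,990.6542 / (1 + 0.112)^6 = €142,990.6542 / 1.890727 = €75,627.36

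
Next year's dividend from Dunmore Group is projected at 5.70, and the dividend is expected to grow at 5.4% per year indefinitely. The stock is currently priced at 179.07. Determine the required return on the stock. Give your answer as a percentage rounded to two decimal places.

8.58%

P = D₁/(r − g) ⇒ r = D₁/P + g = 5.7000/179.07 + 0.054 = 0.031831 + 0.054 = 0.085831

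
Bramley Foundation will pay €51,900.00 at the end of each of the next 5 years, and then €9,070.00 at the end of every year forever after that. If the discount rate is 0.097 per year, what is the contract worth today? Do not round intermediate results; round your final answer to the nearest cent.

PV of 5-year annuity: €51,900.00 × [1 − (1+0.097)^−5] / 0.097 = 198258.98898
Perpetuity value at year 5: €9,070.00 / 0.097 = 93505.15464
PV of perpetuity: 93505.15464 / (1+0.097)^5 = 58857.58181
Total PV = 198258.98898 + 58857.58181 = 257116.57078

€257116.57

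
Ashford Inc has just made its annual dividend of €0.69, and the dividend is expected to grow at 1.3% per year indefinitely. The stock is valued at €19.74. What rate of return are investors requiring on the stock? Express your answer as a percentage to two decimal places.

4.84%

D₁ = €0.69 × 1.013 = €0.6990
P = D₁/(r − g) ⇒ r = D₁/P + g = €0.6990/€19.74 + 0.013 = 0.035409 + 0.013 = 0.048409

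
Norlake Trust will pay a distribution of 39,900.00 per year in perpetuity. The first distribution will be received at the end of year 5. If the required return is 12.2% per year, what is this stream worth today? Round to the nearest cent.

206367.66

Value at end of year 4: C / r = 39,900.00 / 0.122 = 327,049.1803
Discount to today: PV = 327,049.1803 / (1 + 0.122)^4 = 327,049.1803 / 1.584789 = 206,367.66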